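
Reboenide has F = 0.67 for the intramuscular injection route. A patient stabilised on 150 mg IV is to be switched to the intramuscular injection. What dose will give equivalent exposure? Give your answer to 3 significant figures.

For equal systemic exposure: F × D_ev = D_iv
D_ev = D_iv / F = 150 / 0.67 = 223.881 mg

D_intramuscular = 224 mg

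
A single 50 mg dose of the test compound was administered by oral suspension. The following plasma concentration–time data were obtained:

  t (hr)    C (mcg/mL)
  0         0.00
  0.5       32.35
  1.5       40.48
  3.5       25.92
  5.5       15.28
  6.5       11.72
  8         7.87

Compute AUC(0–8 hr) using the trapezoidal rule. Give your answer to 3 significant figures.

Trapezoidal AUC_0→8:
  [0→0.5]: (0.00+32.35)/2 × 0.5 = 8.0875
  [0.5→1.5]: (32.35+40.48)/2 × 1 = 36.415
  [1.5→3.5]: (40.48+25.92)/2 × 2 = 66.4
  [3.5→5.5]: (25.92+15.28)/2 × 2 = 41.2
  [5.5→6.5]: (15.28+11.72)/2 × 1 = 13.5
  [6.5→8]: (11.72+7.87)/2 × 1.5 = 14.6925
  Sum = 180.295 mcg/mL·hr

AUC = 180 mcg/mL·hr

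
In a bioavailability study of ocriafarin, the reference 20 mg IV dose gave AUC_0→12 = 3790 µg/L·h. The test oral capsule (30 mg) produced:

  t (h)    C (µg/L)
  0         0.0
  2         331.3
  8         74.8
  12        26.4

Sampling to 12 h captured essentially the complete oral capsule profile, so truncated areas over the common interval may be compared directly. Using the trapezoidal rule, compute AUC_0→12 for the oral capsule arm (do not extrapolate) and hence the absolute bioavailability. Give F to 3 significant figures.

Trapezoidal AUC_0→12 (oral capsule):
  [0→2]: (0.0+331.3)/2 × 2 = 331.3
  [2→8]: (331.3+74.8)/2 × 6 = 1218.3
  [8→12]: (74.8+26.4)/2 × 4 = 202.4
  Sum = 1752.0 µg/L·h
F = (AUC_ev/D_ev)/(AUC_iv/D_iv) = (1752.0/30)/(3790/20) = 58.4/189.5 = 0.3082

F = 0.308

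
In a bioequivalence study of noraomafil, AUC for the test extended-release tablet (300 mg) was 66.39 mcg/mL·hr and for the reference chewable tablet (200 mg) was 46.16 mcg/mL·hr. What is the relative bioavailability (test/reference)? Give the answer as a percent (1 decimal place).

F_rel = 95.9%

F_rel = (AUC_test/D_test) / (AUC_ref/D_ref)
      = (66.39/300) / (46.16/200)
      = 0.2213 / 0.2308 = 0.9588 = 95.88%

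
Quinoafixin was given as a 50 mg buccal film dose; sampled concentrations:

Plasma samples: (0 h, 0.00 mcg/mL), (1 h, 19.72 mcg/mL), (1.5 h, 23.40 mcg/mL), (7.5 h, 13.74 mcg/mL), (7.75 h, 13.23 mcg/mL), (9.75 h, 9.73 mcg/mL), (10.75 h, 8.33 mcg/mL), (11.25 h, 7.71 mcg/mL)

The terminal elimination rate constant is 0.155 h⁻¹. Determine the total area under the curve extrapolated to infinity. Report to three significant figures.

AUC = 221 mcg/mL·h

Trapezoidal AUC_0→11.25:
  [0→1]: (0.00+19.72)/2 × 1 = 9.86
  [1→1.5]: (19.72+23.40)/2 × 0.5 = 10.78
  [1.5→7.5]: (23.40+13.74)/2 × 6 = 111.42
  [7.5→7.75]: (13.74+13.23)/2 × 0.25 = 3.37125
  [7.75→9.75]: (13.23+9.73)/2 × 2 = 22.96
  [9.75→10.75]: (9.73+8.33)/2 × 1 = 9.03
  [10.75→11.25]: (8.33+7.71)/2 × 0.5 = 4.01
  Sum = 171.43125 mcg/mL·h
Extrapolated tail: C_last / k_e = 7.71 / 0.155 = 49.742
AUC_0→∞ = 171.43125 + 49.742 = 221.17325 mcg/mL·h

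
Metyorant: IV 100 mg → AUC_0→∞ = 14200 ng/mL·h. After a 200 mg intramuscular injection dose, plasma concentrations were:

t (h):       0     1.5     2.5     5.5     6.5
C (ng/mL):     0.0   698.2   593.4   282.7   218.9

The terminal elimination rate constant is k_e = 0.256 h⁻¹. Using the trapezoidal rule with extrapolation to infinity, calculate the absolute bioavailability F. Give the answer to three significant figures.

Trapezoidal AUC_0→6.5 (intramuscular injection):
  [0→1.5]: (0.0+698.2)/2 × 1.5 = 523.65
  [1.5→2.5]: (698.2+593.4)/2 × 1 = 645.8
  [2.5→5.5]: (593.4+282.7)/2 × 3 = 1314.15
  [5.5→6.5]: (282.7+218.9)/2 × 1 = 250.8
  Sum = 2734.4 ng/mL·h
Tail: C_last/k_e = 218.9/0.256 = 855.078
AUC_0→∞ (intramuscular injection) = 2734.4 + 855.078 = 3589.478 ng/mL·h
F = (AUC_ev/D_ev)/(AUC_iv/D_iv) = (3589.478/200)/(14200/100) = 17.94739/142 = 0.1264

F = 0.126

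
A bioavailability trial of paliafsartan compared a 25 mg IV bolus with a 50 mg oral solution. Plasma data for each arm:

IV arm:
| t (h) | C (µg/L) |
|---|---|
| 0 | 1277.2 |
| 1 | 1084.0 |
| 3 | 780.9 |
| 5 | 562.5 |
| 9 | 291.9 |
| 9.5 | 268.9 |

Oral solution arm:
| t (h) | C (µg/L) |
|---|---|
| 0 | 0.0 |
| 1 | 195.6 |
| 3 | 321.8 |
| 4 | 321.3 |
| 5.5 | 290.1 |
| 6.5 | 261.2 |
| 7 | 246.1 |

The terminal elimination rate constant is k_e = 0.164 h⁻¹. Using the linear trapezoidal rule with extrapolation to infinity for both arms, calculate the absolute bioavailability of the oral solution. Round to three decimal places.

F = 0.209

Trapezoidal AUC_0→9.5 (IV):
  [0→1]: (1277.2+1084.0)/2 × 1 = 1180.6
  [1→3]: (1084.0+780.9)/2 × 2 = 1864.9
  [3→5]: (780.9+562.5)/2 × 2 = 1343.4
  [5→9]: (562.5+291.9)/2 × 4 = 1708.8
  [9→9.5]: (291.9+268.9)/2 × 0.5 = 140.2
  Sum = 6237.9 µg/L·h
IV tail: 268.9/0.164 = 1639.634; AUC_iv,0→∞ = 6237.9 + 1639.634 = 7877.534 µg/L·h
Trapezoidal AUC_0→7 (oral solution):
  [0→1]: (0.0+195.6)/2 × 1 = 97.8
  [1→3]: (195.6+321.8)/2 × 2 = 517.4
  [3→4]: (321.8+321.3)/2 × 1 = 321.55
  [4→5.5]: (321.3+290.1)/2 × 1.5 = 458.55
  [5.5→6.5]: (290.1+261.2)/2 × 1 = 275.65
  [6.5→7]: (261.2+246.1)/2 × 0.5 = 126.825
  Sum = 1797.775 µg/L·h
oral solution tail: 246.1/0.164 = 1500.610; AUC_ev,0→∞ = 1797.775 + 1500.610 = 3298.385 µg/L·h
F = (AUC_ev/D_ev)/(AUC_iv/D_iv) = (3298.385/50)/(7877.534/25) = 65.9677/315.10136 = 0.2094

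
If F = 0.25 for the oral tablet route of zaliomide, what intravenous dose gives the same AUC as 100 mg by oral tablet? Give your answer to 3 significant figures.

Systemic exposure from an extravascular dose = F × D_ev, so the equivalent IV dose is F × D_ev.
D_iv = F × D_ev = 0.25 × 100 = 25 mg

D_iv = 25.0 mg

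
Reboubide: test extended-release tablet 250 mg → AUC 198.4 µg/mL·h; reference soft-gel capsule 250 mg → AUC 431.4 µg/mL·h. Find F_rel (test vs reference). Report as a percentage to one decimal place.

F_rel = 46.0%

F_rel = (AUC_test/D_test) / (AUC_ref/D_ref)
      = (198.4/250) / (431.4/250)
      = 0.7936 / 1.7256 = 0.4599 = 45.99%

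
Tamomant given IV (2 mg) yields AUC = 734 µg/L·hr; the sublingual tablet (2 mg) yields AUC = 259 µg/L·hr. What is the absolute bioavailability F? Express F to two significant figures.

F = 0.35

F = (AUC_ev / D_ev) / (AUC_iv / D_iv)
  = (259/2) / (734/2)
  = 129.5 / 367 = 0.3529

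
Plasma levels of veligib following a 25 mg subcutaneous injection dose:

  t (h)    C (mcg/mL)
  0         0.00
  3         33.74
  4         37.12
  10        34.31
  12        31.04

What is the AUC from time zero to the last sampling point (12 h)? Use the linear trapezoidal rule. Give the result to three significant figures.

Trapezoidal AUC_0→12:
  [0→3]: (0.00+33.74)/2 × 3 = 50.61
  [3→4]: (33.74+37.12)/2 × 1 = 35.43
  [4→10]: (37.12+34.31)/2 × 6 = 214.29
  [10→12]: (34.31+31.04)/2 × 2 = 65.35
  Sum = 365.68 mcg/mL·h

AUC = 366 mcg/mL·h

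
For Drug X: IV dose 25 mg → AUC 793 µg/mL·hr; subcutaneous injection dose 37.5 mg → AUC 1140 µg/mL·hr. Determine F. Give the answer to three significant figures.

F = 0.958

F = (AUC_ev / D_ev) / (AUC_iv / D_iv)
  = (1140/37.5) / (793/25)
  = 30.4 / 31.72 = 0.9584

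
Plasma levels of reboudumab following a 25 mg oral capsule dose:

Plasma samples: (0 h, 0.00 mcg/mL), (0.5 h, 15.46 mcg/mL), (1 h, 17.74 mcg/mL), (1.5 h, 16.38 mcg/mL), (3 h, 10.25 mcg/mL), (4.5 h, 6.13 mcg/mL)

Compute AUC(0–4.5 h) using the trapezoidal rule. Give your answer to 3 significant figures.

AUC = 53.0 mcg/mL·h

Trapezoidal AUC_0→4.5:
  [0→0.5]: (0.00+15.46)/2 × 0.5 = 3.865
  [0.5→1]: (15.46+17.74)/2 × 0.5 = 8.3
  [1→1.5]: (17.74+16.38)/2 × 0.5 = 8.53
  [1.5→3]: (16.38+10.25)/2 × 1.5 = 19.9725
  [3→4.5]: (10.25+6.13)/2 × 1.5 = 12.285
  Sum = 52.9525 mcg/mL·h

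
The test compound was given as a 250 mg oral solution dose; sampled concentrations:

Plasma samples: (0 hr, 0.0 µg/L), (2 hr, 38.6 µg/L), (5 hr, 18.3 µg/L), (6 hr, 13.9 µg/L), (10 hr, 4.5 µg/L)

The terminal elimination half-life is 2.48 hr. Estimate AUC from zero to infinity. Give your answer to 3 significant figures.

AUC = 193 µg/L·hr

Trapezoidal AUC_0→10:
  [0→2]: (0.0+38.6)/2 × 2 = 38.6
  [2→5]: (38.6+18.3)/2 × 3 = 85.35
  [5→6]: (18.3+13.9)/2 × 1 = 16.1
  [6→10]: (13.9+4.5)/2 × 4 = 36.8
  Sum = 176.85 µg/L·hr
k_e = ln2 / t½ = 0.693147 / 2.48 = 0.2795 hr^-1
Extrapolated tail: C_last / k_e = 4.5 / 0.2795 = 16.100
AUC_0→∞ = 176.85 + 16.100 = 192.95 µg/L·hr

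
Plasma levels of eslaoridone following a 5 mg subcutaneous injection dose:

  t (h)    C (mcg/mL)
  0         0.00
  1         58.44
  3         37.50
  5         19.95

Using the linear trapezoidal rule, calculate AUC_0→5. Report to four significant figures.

Trapezoidal AUC_0→5:
  [0→1]: (0.00+58.44)/2 × 1 = 29.22
  [1→3]: (58.44+37.50)/2 × 2 = 95.94
  [3→5]: (37.50+19.95)/2 × 2 = 57.45
  Sum = 182.61 mcg/mL·h

AUC = 182.6 mcg/mL·h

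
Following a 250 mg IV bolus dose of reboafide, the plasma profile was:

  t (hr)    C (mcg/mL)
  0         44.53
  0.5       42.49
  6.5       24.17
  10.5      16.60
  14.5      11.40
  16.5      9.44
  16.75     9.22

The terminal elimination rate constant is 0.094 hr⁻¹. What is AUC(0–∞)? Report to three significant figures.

AUC = 481 mcg/mL·hr

Trapezoidal AUC_0→16.75:
  [0→0.5]: (44.53+42.49)/2 × 0.5 = 21.755
  [0.5→6.5]: (42.49+24.17)/2 × 6 = 199.98
  [6.5→10.5]: (24.17+16.60)/2 × 4 = 81.54
  [10.5→14.5]: (16.60+11.40)/2 × 4 = 56.0
  [14.5→16.5]: (11.40+9.44)/2 × 2 = 20.84
  [16.5→16.75]: (9.44+9.22)/2 × 0.25 = 2.3325
  Sum = 382.4475 mcg/mL·hr
Extrapolated tail: C_last / k_e = 9.22 / 0.094 = 98.085
AUC_0→∞ = 382.4475 + 98.085 = 480.5325 mcg/mL·hr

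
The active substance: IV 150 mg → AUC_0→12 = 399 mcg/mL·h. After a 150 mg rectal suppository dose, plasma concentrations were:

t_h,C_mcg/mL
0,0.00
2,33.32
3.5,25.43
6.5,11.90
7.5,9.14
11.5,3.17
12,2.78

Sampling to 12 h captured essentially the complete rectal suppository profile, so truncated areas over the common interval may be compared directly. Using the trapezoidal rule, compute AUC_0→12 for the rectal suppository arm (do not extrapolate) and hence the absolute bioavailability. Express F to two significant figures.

F = 0.43

Trapezoidal AUC_0→12 (rectal suppository):
  [0→2]: (0.00+33.32)/2 × 2 = 33.32
  [2→3.5]: (33.32+25.43)/2 × 1.5 = 44.0625
  [3.5→6.5]: (25.43+11.90)/2 × 3 = 55.995
  [6.5→7.5]: (11.90+9.14)/2 × 1 = 10.52
  [7.5→11.5]: (9.14+3.17)/2 × 4 = 24.62
  [11.5→12]: (3.17+2.78)/2 × 0.5 = 1.4875
  Sum = 170.005 mcg/mL·h
F = (AUC_ev/D_ev)/(AUC_iv/D_iv) = (170.005/150)/(399/150) = 1.13337/2.66 = 0.4261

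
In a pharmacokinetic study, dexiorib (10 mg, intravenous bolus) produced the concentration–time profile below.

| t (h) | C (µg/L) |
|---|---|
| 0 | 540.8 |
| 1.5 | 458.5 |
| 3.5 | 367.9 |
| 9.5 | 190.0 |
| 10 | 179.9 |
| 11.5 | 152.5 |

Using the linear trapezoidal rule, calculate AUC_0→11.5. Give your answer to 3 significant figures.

AUC = 3590 µg/L·h

Trapezoidal AUC_0→11.5:
  [0→1.5]: (540.8+458.5)/2 × 1.5 = 749.475
  [1.5→3.5]: (458.5+367.9)/2 × 2 = 826.4
  [3.5→9.5]: (367.9+190.0)/2 × 6 = 1673.7
  [9.5→10]: (190.0+179.9)/2 × 0.5 = 92.475
  [10→11.5]: (179.9+152.5)/2 × 1.5 = 249.3
  Sum = 3591.35 µg/L·h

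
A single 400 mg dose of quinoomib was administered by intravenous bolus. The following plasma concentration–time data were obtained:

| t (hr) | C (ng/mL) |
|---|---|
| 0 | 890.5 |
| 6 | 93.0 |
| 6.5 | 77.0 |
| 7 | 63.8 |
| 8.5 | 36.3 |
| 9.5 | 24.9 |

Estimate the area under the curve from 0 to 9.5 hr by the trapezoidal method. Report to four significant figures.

Trapezoidal AUC_0→9.5:
  [0→6]: (890.5+93.0)/2 × 6 = 2950.5
  [6→6.5]: (93.0+77.0)/2 × 0.5 = 42.5
  [6.5→7]: (77.0+63.8)/2 × 0.5 = 35.2
  [7→8.5]: (63.8+36.3)/2 × 1.5 = 75.075
  [8.5→9.5]: (36.3+24.9)/2 × 1 = 30.6
  Sum = 3133.875 ng/mL·hr

AUC = 3134 ng/mL·hr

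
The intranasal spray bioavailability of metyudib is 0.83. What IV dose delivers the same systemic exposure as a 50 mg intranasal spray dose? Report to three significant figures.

Systemic exposure from an extravascular dose = F × D_ev, so the equivalent IV dose is F × D_ev.
D_iv = F × D_ev = 0.83 × 50 = 41.5 mg

D_iv = 41.5 mg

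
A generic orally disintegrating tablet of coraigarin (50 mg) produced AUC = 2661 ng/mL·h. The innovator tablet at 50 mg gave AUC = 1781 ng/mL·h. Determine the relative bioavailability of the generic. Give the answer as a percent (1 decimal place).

F_rel = (AUC_test/D_test) / (AUC_ref/D_ref)
      = (2661/50) / (1781/50)
      = 53.22 / 35.62 = 1.4941 = 149.41%

F_rel = 149.4%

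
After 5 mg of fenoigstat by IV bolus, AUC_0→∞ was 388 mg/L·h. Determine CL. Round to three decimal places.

CL = Dose_iv / AUC_0→∞
   = 5 / 388 = 0.0128866 L/h

CL = 0.013 L/h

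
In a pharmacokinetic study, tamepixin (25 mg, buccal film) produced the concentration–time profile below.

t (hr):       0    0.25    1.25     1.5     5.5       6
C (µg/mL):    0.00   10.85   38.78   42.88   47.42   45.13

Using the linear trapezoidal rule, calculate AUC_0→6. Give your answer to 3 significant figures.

AUC = 240 µg/mL·hr

Trapezoidal AUC_0→6:
  [0→0.25]: (0.00+10.85)/2 × 0.25 = 1.35625
  [0.25→1.25]: (10.85+38.78)/2 × 1 = 24.815
  [1.25→1.5]: (38.78+42.88)/2 × 0.25 = 10.2075
  [1.5→5.5]: (42.88+47.42)/2 × 4 = 180.6
  [5.5→6]: (47.42+45.13)/2 × 0.5 = 23.1375
  Sum = 240.11625 µg/mL·hr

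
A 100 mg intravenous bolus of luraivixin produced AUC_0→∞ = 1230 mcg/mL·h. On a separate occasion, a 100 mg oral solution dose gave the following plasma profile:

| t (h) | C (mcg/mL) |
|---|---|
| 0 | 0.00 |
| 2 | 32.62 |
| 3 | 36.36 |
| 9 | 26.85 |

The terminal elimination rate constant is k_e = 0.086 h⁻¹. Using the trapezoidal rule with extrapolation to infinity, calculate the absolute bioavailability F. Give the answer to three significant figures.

F = 0.463

Trapezoidal AUC_0→9 (oral solution):
  [0→2]: (0.00+32.62)/2 × 2 = 32.62
  [2→3]: (32.62+36.36)/2 × 1 = 34.49
  [3→9]: (36.36+26.85)/2 × 6 = 189.63
  Sum = 256.74 mcg/mL·h
Tail: C_last/k_e = 26.85/0.086 = 312.209
AUC_0→∞ (oral solution) = 256.74 + 312.209 = 568.949 mcg/mL·h
F = (AUC_ev/D_ev)/(AUC_iv/D_iv) = (568.949/100)/(1230/100) = 5.68949/12.3 = 0.4626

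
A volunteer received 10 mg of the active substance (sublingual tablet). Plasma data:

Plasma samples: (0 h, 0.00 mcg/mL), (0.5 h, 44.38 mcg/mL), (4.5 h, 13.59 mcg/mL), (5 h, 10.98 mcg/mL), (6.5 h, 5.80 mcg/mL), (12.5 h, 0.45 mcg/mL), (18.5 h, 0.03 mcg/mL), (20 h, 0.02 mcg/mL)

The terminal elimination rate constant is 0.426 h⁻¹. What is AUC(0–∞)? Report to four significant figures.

Trapezoidal AUC_0→20:
  [0→0.5]: (0.00+44.38)/2 × 0.5 = 11.095
  [0.5→4.5]: (44.38+13.59)/2 × 4 = 115.94
  [4.5→5]: (13.59+10.98)/2 × 0.5 = 6.1425
  [5→6.5]: (10.98+5.80)/2 × 1.5 = 12.585
  [6.5→12.5]: (5.80+0.45)/2 × 6 = 18.75
  [12.5→18.5]: (0.45+0.03)/2 × 6 = 1.44
  [18.5→20]: (0.03+0.02)/2 × 1.5 = 0.0375
  Sum = 165.99 mcg/mL·h
Extrapolated tail: C_last / k_e = 0.02 / 0.426 = 0.047
AUC_0→∞ = 165.99 + 0.047 = 166.037 mcg/mL·h

AUC = 166.0 mcg/mL·h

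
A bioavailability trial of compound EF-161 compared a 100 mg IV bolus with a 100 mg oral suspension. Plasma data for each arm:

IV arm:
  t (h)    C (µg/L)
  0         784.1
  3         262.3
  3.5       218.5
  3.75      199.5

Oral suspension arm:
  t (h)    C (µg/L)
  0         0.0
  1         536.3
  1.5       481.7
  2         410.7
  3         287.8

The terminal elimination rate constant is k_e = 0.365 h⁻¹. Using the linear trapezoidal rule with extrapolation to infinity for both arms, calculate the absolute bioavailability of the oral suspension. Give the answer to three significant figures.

Trapezoidal AUC_0→3.75 (IV):
  [0→3]: (784.1+262.3)/2 × 3 = 1569.6
  [3→3.5]: (262.3+218.5)/2 × 0.5 = 120.2
  [3.5→3.75]: (218.5+199.5)/2 × 0.25 = 52.25
  Sum = 1742.05 µg/L·h
IV tail: 199.5/0.365 = 546.575; AUC_iv,0→∞ = 1742.05 + 546.575 = 2288.625 µg/L·h
Trapezoidal AUC_0→3 (oral suspension):
  [0→1]: (0.0+536.3)/2 × 1 = 268.15
  [1→1.5]: (536.3+481.7)/2 × 0.5 = 254.5
  [1.5→2]: (481.7+410.7)/2 × 0.5 = 223.1
  [2→3]: (410.7+287.8)/2 × 1 = 349.25
  Sum = 1095.0 µg/L·h
oral suspension tail: 287.8/0.365 = 788.493; AUC_ev,0→∞ = 1095.0 + 788.493 = 1883.493 µg/L·h
F = (AUC_ev/D_ev)/(AUC_iv/D_iv) = (1883.493/100)/(2288.625/100) = 18.83493/22.88625 = 0.8230

F = 0.823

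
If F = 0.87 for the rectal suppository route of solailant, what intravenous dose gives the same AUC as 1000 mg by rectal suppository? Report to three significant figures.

D_iv = 870 mg

Systemic exposure from an extravascular dose = F × D_ev, so the equivalent IV dose is F × D_ev.
D_iv = F × D_ev = 0.87 × 1000 = 870 mg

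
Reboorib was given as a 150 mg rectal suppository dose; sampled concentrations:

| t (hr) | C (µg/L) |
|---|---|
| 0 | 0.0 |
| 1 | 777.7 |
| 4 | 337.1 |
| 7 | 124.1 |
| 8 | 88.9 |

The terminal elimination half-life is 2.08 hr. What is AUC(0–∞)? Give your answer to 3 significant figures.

AUC = 3130 µg/L·hr

Trapezoidal AUC_0→8:
  [0→1]: (0.0+777.7)/2 × 1 = 388.85
  [1→4]: (777.7+337.1)/2 × 3 = 1672.2
  [4→7]: (337.1+124.1)/2 × 3 = 691.8
  [7→8]: (124.1+88.9)/2 × 1 = 106.5
  Sum = 2859.35 µg/L·hr
k_e = ln2 / t½ = 0.693147 / 2.08 = 0.3332 hr^-1
Extrapolated tail: C_last / k_e = 88.9 / 0.3332 = 266.807
AUC_0→∞ = 2859.35 + 266.807 = 3126.157 µg/L·hr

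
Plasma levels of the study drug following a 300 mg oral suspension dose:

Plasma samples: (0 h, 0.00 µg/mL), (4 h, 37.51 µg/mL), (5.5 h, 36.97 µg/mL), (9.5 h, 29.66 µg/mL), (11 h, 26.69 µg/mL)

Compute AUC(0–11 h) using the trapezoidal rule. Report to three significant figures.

Trapezoidal AUC_0→11:
  [0→4]: (0.00+37.51)/2 × 4 = 75.02
  [4→5.5]: (37.51+36.97)/2 × 1.5 = 55.86
  [5.5→9.5]: (36.97+29.66)/2 × 4 = 133.26
  [9.5→11]: (29.66+26.69)/2 × 1.5 = 42.2625
  Sum = 306.4025 µg/mL·h

AUC = 306 µg/mL·h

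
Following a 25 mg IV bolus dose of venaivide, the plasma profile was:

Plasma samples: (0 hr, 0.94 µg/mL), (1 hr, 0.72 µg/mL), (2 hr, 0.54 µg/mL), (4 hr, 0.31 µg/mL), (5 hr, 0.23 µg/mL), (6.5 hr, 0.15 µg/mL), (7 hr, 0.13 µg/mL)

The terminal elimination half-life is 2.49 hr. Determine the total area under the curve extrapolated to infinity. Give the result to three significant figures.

Trapezoidal AUC_0→7:
  [0→1]: (0.94+0.72)/2 × 1 = 0.83
  [1→2]: (0.72+0.54)/2 × 1 = 0.63
  [2→4]: (0.54+0.31)/2 × 2 = 0.85
  [4→5]: (0.31+0.23)/2 × 1 = 0.27
  [5→6.5]: (0.23+0.15)/2 × 1.5 = 0.285
  [6.5→7]: (0.15+0.13)/2 × 0.5 = 0.07
  Sum = 2.935 µg/mL·hr
k_e = ln2 / t½ = 0.693147 / 2.49 = 0.2784 hr^-1
Extrapolated tail: C_last / k_e = 0.13 / 0.2784 = 0.467
AUC_0→∞ = 2.935 + 0.467 = 3.402 µg/mL·hr

AUC = 3.40 µg/mL·hr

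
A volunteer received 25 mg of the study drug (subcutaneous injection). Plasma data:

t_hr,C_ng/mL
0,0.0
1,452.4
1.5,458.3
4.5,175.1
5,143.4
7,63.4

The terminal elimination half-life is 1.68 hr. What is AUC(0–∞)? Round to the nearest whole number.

AUC = 1844 ng/mL·hr

Trapezoidal AUC_0→7:
  [0→1]: (0.0+452.4)/2 × 1 = 226.2
  [1→1.5]: (452.4+458.3)/2 × 0.5 = 227.675
  [1.5→4.5]: (458.3+175.1)/2 × 3 = 950.1
  [4.5→5]: (175.1+143.4)/2 × 0.5 = 79.625
  [5→7]: (143.4+63.4)/2 × 2 = 206.8
  Sum = 1690.4 ng/mL·hr
k_e = ln2 / t½ = 0.693147 / 1.68 = 0.4126 hr^-1
Extrapolated tail: C_last / k_e = 63.4 / 0.4126 = 153.660
AUC_0→∞ = 1690.4 + 153.660 = 1844.06 ng/mL·hr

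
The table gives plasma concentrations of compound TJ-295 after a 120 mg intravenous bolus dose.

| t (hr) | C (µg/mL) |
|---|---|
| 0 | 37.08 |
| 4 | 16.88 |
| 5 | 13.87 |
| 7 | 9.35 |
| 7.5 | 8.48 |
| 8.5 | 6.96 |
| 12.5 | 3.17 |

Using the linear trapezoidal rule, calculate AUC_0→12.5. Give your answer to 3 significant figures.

AUC = 179 µg/mL·hr

Trapezoidal AUC_0→12.5:
  [0→4]: (37.08+16.88)/2 × 4 = 107.92
  [4→5]: (16.88+13.87)/2 × 1 = 15.375
  [5→7]: (13.87+9.35)/2 × 2 = 23.22
  [7→7.5]: (9.35+8.48)/2 × 0.5 = 4.4575
  [7.5→8.5]: (8.48+6.96)/2 × 1 = 7.72
  [8.5→12.5]: (6.96+3.17)/2 × 4 = 20.26
  Sum = 178.9525 µg/mL·hr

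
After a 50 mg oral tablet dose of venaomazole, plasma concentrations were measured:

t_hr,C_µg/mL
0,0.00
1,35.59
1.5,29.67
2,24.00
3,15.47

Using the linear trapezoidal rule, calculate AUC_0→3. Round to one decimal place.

AUC = 67.3 µg/mL·hr

Trapezoidal AUC_0→3:
  [0→1]: (0.00+35.59)/2 × 1 = 17.795
  [1→1.5]: (35.59+29.67)/2 × 0.5 = 16.315
  [1.5→2]: (29.67+24.00)/2 × 0.5 = 13.4175
  [2→3]: (24.00+15.47)/2 × 1 = 19.735
  Sum = 67.2625 µg/mL·hr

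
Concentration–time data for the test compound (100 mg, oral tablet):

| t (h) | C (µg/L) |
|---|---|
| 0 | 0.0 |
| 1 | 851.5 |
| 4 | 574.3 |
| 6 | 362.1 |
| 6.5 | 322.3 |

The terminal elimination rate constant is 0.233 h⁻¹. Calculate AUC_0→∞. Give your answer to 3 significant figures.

AUC = 5060 µg/L·h

Trapezoidal AUC_0→6.5:
  [0→1]: (0.0+851.5)/2 × 1 = 425.75
  [1→4]: (851.5+574.3)/2 × 3 = 2138.7
  [4→6]: (574.3+362.1)/2 × 2 = 936.4
  [6→6.5]: (362.1+322.3)/2 × 0.5 = 171.1
  Sum = 3671.95 µg/L·h
Extrapolated tail: C_last / k_e = 322.3 / 0.233 = 1383.262
AUC_0→∞ = 3671.95 + 1383.262 = 5055.212 µg/L·h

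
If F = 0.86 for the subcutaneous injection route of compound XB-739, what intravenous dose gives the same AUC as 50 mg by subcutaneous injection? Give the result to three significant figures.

Systemic exposure from an extravascular dose = F × D_ev, so the equivalent IV dose is F × D_ev.
D_iv = F × D_ev = 0.86 × 50 = 43 mg

D_iv = 43.0 mg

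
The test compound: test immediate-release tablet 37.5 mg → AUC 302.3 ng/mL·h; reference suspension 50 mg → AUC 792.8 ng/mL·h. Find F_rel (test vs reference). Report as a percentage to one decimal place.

F_rel = 50.8%

F_rel = (AUC_test/D_test) / (AUC_ref/D_ref)
      = (302.3/37.5) / (792.8/50)
      = 8.06133 / 15.856 = 0.5084 = 50.84%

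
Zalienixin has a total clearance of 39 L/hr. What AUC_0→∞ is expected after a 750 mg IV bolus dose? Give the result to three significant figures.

AUC_0→∞ = Dose_iv / CL
        = 750 / 39 = 19.2308 mg/L·hr

AUC = 19.2 mg/L·hr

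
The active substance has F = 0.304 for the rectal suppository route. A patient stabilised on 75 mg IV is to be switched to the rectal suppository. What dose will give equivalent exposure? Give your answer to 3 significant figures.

D_rectal = 247 mg

For equal systemic exposure: F × D_ev = D_iv
D_ev = D_iv / F = 75 / 0.304 = 246.711 mg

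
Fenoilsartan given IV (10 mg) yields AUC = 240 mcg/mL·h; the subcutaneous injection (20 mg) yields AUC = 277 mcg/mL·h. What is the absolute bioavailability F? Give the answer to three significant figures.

F = (AUC_ev / D_ev) / (AUC_iv / D_iv)
  = (277/20) / (240/10)
  = 13.85 / 24 = 0.5771

F = 0.577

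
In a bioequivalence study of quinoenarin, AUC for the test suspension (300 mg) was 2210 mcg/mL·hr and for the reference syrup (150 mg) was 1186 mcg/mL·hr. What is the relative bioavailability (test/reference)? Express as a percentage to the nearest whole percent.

F_rel = (AUC_test/D_test) / (AUC_ref/D_ref)
      = (2210/300) / (1186/150)
      = 7.36667 / 7.90667 = 0.9317 = 93.17%

F_rel = 93%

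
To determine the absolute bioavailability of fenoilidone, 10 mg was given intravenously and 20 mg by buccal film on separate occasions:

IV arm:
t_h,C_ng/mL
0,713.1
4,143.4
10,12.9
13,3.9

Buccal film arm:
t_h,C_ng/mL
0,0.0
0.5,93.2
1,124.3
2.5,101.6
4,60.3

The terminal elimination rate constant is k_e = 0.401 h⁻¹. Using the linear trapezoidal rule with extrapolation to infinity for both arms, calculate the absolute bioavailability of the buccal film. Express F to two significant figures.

F = 0.12

Trapezoidal AUC_0→13 (IV):
  [0→4]: (713.1+143.4)/2 × 4 = 1713.0
  [4→10]: (143.4+12.9)/2 × 6 = 468.9
  [10→13]: (12.9+3.9)/2 × 3 = 25.2
  Sum = 2207.1 ng/mL·h
IV tail: 3.9/0.401 = 9.726; AUC_iv,0→∞ = 2207.1 + 9.726 = 2216.826 ng/mL·h
Trapezoidal AUC_0→4 (buccal film):
  [0→0.5]: (0.0+93.2)/2 × 0.5 = 23.3
  [0.5→1]: (93.2+124.3)/2 × 0.5 = 54.375
  [1→2.5]: (124.3+101.6)/2 × 1.5 = 169.425
  [2.5→4]: (101.6+60.3)/2 × 1.5 = 121.425
  Sum = 368.525 ng/mL·h
buccal film tail: 60.3/0.401 = 150.374; AUC_ev,0→∞ = 368.525 + 150.374 = 518.899 ng/mL·h
F = (AUC_ev/D_ev)/(AUC_iv/D_iv) = (518.899/20)/(2216.826/10) = 25.94495/221.6826 = 0.1170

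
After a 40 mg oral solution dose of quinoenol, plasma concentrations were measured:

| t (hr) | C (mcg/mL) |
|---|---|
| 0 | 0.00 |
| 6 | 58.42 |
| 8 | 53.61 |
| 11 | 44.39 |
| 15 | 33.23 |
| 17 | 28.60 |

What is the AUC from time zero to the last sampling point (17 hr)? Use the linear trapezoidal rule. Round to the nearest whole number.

Trapezoidal AUC_0→17:
  [0→6]: (0.00+58.42)/2 × 6 = 175.26
  [6→8]: (58.42+53.61)/2 × 2 = 112.03
  [8→11]: (53.61+44.39)/2 × 3 = 147.0
  [11→15]: (44.39+33.23)/2 × 4 = 155.24
  [15→17]: (33.23+28.60)/2 × 2 = 61.83
  Sum = 651.36 mcg/mL·hr

AUC = 651 mcg/mL·hr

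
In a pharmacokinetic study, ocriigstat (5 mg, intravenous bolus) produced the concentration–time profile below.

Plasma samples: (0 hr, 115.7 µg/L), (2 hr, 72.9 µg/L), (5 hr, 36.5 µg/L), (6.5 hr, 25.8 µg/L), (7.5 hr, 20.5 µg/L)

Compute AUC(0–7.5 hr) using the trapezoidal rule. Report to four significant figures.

Trapezoidal AUC_0→7.5:
  [0→2]: (115.7+72.9)/2 × 2 = 188.6
  [2→5]: (72.9+36.5)/2 × 3 = 164.1
  [5→6.5]: (36.5+25.8)/2 × 1.5 = 46.725
  [6.5→7.5]: (25.8+20.5)/2 × 1 = 23.15
  Sum = 422.575 µg/L·hr

AUC = 422.6 µg/L·hr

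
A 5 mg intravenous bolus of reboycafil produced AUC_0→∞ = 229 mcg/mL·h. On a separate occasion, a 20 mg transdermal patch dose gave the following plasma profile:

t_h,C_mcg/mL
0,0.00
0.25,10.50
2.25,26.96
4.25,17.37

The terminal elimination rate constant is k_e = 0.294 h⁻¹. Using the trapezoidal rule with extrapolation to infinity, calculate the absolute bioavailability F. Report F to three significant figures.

Trapezoidal AUC_0→4.25 (transdermal patch):
  [0→0.25]: (0.00+10.50)/2 × 0.25 = 1.3125
  [0.25→2.25]: (10.50+26.96)/2 × 2 = 37.46
  [2.25→4.25]: (26.96+17.37)/2 × 2 = 44.33
  Sum = 83.1025 mcg/mL·h
Tail: C_last/k_e = 17.37/0.294 = 59.082
AUC_0→∞ (transdermal patch) = 83.1025 + 59.082 = 142.1845 mcg/mL·h
F = (AUC_ev/D_ev)/(AUC_iv/D_iv) = (142.1845/20)/(229/5) = 7.109225/45.8 = 0.1552

F = 0.155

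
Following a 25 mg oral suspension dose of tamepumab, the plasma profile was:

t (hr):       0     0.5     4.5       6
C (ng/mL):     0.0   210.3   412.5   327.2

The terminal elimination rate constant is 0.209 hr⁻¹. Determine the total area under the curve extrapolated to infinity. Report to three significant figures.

AUC = 3420 ng/mL·hr

Trapezoidal AUC_0→6:
  [0→0.5]: (0.0+210.3)/2 × 0.5 = 52.575
  [0.5→4.5]: (210.3+412.5)/2 × 4 = 1245.6
  [4.5→6]: (412.5+327.2)/2 × 1.5 = 554.775
  Sum = 1852.95 ng/mL·hr
Extrapolated tail: C_last / k_e = 327.2 / 0.209 = 1565.550
AUC_0→∞ = 1852.95 + 1565.550 = 3418.5 ng/mL·hr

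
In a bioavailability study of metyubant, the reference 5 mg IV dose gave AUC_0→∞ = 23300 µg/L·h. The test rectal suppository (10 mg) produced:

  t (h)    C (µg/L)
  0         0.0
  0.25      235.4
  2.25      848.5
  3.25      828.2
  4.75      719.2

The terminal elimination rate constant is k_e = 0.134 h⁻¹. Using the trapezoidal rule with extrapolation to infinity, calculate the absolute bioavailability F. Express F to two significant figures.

F = 0.18

Trapezoidal AUC_0→4.75 (rectal suppository):
  [0→0.25]: (0.0+235.4)/2 × 0.25 = 29.425
  [0.25→2.25]: (235.4+848.5)/2 × 2 = 1083.9
  [2.25→3.25]: (848.5+828.2)/2 × 1 = 838.35
  [3.25→4.75]: (828.2+719.2)/2 × 1.5 = 1160.55
  Sum = 3112.225 µg/L·h
Tail: C_last/k_e = 719.2/0.134 = 5367.164
AUC_0→∞ (rectal suppository) = 3112.225 + 5367.164 = 8479.389 µg/L·h
F = (AUC_ev/D_ev)/(AUC_iv/D_iv) = (8479.389/10)/(23300/5) = 847.9389/4660 = 0.1820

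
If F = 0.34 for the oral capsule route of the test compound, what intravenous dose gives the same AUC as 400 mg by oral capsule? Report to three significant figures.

D_iv = 136 mg

Systemic exposure from an extravascular dose = F × D_ev, so the equivalent IV dose is F × D_ev.
D_iv = F × D_ev = 0.34 × 400 = 136 mg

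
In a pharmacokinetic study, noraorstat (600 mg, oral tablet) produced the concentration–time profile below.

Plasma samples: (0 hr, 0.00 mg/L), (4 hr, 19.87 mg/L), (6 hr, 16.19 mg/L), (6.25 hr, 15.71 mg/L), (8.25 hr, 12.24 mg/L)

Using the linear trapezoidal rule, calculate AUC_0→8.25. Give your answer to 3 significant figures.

Trapezoidal AUC_0→8.25:
  [0→4]: (0.00+19.87)/2 × 4 = 39.74
  [4→6]: (19.87+16.19)/2 × 2 = 36.06
  [6→6.25]: (16.19+15.71)/2 × 0.25 = 3.9875
  [6.25→8.25]: (15.71+12.24)/2 × 2 = 27.95
  Sum = 107.7375 mg/L·hr

AUC = 108 mg/L·hr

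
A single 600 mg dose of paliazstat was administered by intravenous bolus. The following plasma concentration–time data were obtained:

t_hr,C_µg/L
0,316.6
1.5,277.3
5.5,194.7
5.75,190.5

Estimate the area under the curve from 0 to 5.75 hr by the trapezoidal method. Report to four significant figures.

Trapezoidal AUC_0→5.75:
  [0→1.5]: (316.6+277.3)/2 × 1.5 = 445.425
  [1.5→5.5]: (277.3+194.7)/2 × 4 = 944.0
  [5.5→5.75]: (194.7+190.5)/2 × 0.25 = 48.15
  Sum = 1437.575 µg/L·hr

AUC = 1438 µg/L·hr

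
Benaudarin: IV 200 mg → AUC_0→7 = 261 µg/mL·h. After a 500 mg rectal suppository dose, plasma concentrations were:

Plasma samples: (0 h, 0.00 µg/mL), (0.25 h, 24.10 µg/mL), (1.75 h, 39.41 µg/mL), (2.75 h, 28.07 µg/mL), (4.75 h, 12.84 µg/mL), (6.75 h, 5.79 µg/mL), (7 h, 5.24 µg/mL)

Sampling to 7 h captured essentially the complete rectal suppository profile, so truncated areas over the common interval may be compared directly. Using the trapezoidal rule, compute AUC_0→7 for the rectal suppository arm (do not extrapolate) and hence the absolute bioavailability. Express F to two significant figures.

Trapezoidal AUC_0→7 (rectal suppository):
  [0→0.25]: (0.00+24.10)/2 × 0.25 = 3.0125
  [0.25→1.75]: (24.10+39.41)/2 × 1.5 = 47.6325
  [1.75→2.75]: (39.41+28.07)/2 × 1 = 33.74
  [2.75→4.75]: (28.07+12.84)/2 × 2 = 40.91
  [4.75→6.75]: (12.84+5.79)/2 × 2 = 18.63
  [6.75→7]: (5.79+5.24)/2 × 0.25 = 1.37875
  Sum = 145.30375 µg/mL·h
F = (AUC_ev/D_ev)/(AUC_iv/D_iv) = (145.30375/500)/(261/200) = 0.2906075/1.305 = 0.2227

F = 0.22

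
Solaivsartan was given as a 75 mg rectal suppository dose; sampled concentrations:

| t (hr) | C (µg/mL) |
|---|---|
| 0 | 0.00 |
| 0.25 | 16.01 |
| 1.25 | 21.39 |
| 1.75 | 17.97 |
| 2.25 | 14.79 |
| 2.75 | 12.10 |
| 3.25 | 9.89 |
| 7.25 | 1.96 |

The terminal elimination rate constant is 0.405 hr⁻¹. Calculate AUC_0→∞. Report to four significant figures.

Trapezoidal AUC_0→7.25:
  [0→0.25]: (0.00+16.01)/2 × 0.25 = 2.00125
  [0.25→1.25]: (16.01+21.39)/2 × 1 = 18.7
  [1.25→1.75]: (21.39+17.97)/2 × 0.5 = 9.84
  [1.75→2.25]: (17.97+14.79)/2 × 0.5 = 8.19
  [2.25→2.75]: (14.79+12.10)/2 × 0.5 = 6.7225
  [2.75→3.25]: (12.10+9.89)/2 × 0.5 = 5.4975
  [3.25→7.25]: (9.89+1.96)/2 × 4 = 23.7
  Sum = 74.65125 µg/mL·hr
Extrapolated tail: C_last / k_e = 1.96 / 0.405 = 4.840
AUC_0→∞ = 74.65125 + 4.840 = 79.49125 µg/mL·hr

AUC = 79.49 µg/mL·hr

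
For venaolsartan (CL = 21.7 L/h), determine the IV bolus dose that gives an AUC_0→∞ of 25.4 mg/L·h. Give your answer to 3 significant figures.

Dose = 551 mg

Dose_iv = CL × AUC_0→∞
     = 21.7 × 25.4 = 551.18 mg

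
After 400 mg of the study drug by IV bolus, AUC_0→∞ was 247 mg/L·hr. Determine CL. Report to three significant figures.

CL = Dose_iv / AUC_0→∞
   = 400 / 247 = 1.61943 L/hr

CL = 1.62 L/hr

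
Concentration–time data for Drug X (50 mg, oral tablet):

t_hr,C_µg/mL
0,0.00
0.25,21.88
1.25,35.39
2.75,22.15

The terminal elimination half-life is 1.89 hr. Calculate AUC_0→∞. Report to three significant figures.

Trapezoidal AUC_0→2.75:
  [0→0.25]: (0.00+21.88)/2 × 0.25 = 2.735
  [0.25→1.25]: (21.88+35.39)/2 × 1 = 28.635
  [1.25→2.75]: (35.39+22.15)/2 × 1.5 = 43.155
  Sum = 74.525 µg/mL·hr
k_e = ln2 / t½ = 0.693147 / 1.89 = 0.3667 hr^-1
Extrapolated tail: C_last / k_e = 22.15 / 0.3667 = 60.404
AUC_0→∞ = 74.525 + 60.404 = 134.929 µg/mL·hr

AUC = 135 µg/mL·hr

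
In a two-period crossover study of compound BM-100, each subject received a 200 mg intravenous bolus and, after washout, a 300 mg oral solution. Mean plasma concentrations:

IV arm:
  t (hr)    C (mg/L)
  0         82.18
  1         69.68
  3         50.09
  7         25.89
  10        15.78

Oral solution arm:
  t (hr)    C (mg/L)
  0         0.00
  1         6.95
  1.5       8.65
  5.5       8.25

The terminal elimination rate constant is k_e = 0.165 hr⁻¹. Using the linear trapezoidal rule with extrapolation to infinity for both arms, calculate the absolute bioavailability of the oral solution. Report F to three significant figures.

F = 0.120

Trapezoidal AUC_0→10 (IV):
  [0→1]: (82.18+69.68)/2 × 1 = 75.93
  [1→3]: (69.68+50.09)/2 × 2 = 119.77
  [3→7]: (50.09+25.89)/2 × 4 = 151.96
  [7→10]: (25.89+15.78)/2 × 3 = 62.505
  Sum = 410.165 mg/L·hr
IV tail: 15.78/0.165 = 95.636; AUC_iv,0→∞ = 410.165 + 95.636 = 505.801 mg/L·hr
Trapezoidal AUC_0→5.5 (oral solution):
  [0→1]: (0.00+6.95)/2 × 1 = 3.475
  [1→1.5]: (6.95+8.65)/2 × 0.5 = 3.9
  [1.5→5.5]: (8.65+8.25)/2 × 4 = 33.8
  Sum = 41.175 mg/L·hr
oral solution tail: 8.25/0.165 = 50.000; AUC_ev,0→∞ = 41.175 + 50.000 = 91.175 mg/L·hr
F = (AUC_ev/D_ev)/(AUC_iv/D_iv) = (91.175/300)/(505.801/200) = 0.303917/2.529005 = 0.1202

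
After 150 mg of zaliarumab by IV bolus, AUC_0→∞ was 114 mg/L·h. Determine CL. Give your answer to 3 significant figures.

CL = 1.32 L/h

CL = Dose_iv / AUC_0→∞
   = 150 / 114 = 1.31579 L/h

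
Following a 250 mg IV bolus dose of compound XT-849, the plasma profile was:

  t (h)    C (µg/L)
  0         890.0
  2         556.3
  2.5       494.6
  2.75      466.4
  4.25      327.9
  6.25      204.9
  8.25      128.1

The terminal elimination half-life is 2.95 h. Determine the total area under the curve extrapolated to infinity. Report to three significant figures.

AUC = 3840 µg/L·h

Trapezoidal AUC_0→8.25:
  [0→2]: (890.0+556.3)/2 × 2 = 1446.3
  [2→2.5]: (556.3+494.6)/2 × 0.5 = 262.725
  [2.5→2.75]: (494.6+466.4)/2 × 0.25 = 120.125
  [2.75→4.25]: (466.4+327.9)/2 × 1.5 = 595.725
  [4.25→6.25]: (327.9+204.9)/2 × 2 = 532.8
  [6.25→8.25]: (204.9+128.1)/2 × 2 = 333.0
  Sum = 3290.675 µg/L·h
k_e = ln2 / t½ = 0.693147 / 2.95 = 0.2350 h^-1
Extrapolated tail: C_last / k_e = 128.1 / 0.235 = 545.106
AUC_0→∞ = 3290.675 + 545.106 = 3835.781 µg/L·h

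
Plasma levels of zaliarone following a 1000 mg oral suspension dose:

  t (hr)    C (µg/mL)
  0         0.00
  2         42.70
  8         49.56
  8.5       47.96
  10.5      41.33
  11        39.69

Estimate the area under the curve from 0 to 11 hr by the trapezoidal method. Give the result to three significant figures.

Trapezoidal AUC_0→11:
  [0→2]: (0.00+42.70)/2 × 2 = 42.7
  [2→8]: (42.70+49.56)/2 × 6 = 276.78
  [8→8.5]: (49.56+47.96)/2 × 0.5 = 24.38
  [8.5→10.5]: (47.96+41.33)/2 × 2 = 89.29
  [10.5→11]: (41.33+39.69)/2 × 0.5 = 20.255
  Sum = 453.405 µg/mL·hr

AUC = 453 µg/mL·hr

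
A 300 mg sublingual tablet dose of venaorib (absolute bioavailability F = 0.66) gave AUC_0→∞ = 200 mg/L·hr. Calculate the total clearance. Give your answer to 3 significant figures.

CL = F × Dose / AUC_0→∞
   = 0.66 × 300 / 200 = 0.99 L/hr

CL = 0.990 L/hr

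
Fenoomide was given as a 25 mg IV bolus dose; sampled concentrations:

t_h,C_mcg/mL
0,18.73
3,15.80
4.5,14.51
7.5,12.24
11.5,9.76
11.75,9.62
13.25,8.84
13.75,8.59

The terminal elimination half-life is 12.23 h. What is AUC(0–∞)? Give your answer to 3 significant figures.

AUC = 331 mcg/mL·h

Trapezoidal AUC_0→13.75:
  [0→3]: (18.73+15.80)/2 × 3 = 51.795
  [3→4.5]: (15.80+14.51)/2 × 1.5 = 22.7325
  [4.5→7.5]: (14.51+12.24)/2 × 3 = 40.125
  [7.5→11.5]: (12.24+9.76)/2 × 4 = 44.0
  [11.5→11.75]: (9.76+9.62)/2 × 0.25 = 2.4225
  [11.75→13.25]: (9.62+8.84)/2 × 1.5 = 13.845
  [13.25→13.75]: (8.84+8.59)/2 × 0.5 = 4.3575
  Sum = 179.2775 mcg/mL·h
k_e = ln2 / t½ = 0.693147 / 12.23 = 0.0567 h^-1
Extrapolated tail: C_last / k_e = 8.59 / 0.0567 = 151.499
AUC_0→∞ = 179.2775 + 151.499 = 330.7765 mcg/mL·h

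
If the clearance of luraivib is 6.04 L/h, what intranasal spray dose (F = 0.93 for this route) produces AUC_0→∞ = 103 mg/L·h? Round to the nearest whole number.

Dose = CL × AUC_0→∞ / F
     = 6.04 × 103 / 0.93 = 668.946 mg

Dose = 669 mg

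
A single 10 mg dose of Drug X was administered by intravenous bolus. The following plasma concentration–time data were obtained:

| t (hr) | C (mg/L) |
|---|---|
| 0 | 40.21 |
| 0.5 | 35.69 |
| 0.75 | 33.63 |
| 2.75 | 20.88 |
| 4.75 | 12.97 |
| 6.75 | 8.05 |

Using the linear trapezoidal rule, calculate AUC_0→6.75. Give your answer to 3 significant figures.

AUC = 137 mg/L·hr

Trapezoidal AUC_0→6.75:
  [0→0.5]: (40.21+35.69)/2 × 0.5 = 18.975
  [0.5→0.75]: (35.69+33.63)/2 × 0.25 = 8.665
  [0.75→2.75]: (33.63+20.88)/2 × 2 = 54.51
  [2.75→4.75]: (20.88+12.97)/2 × 2 = 33.85
  [4.75→6.75]: (12.97+8.05)/2 × 2 = 21.02
  Sum = 137.02 mg/L·hr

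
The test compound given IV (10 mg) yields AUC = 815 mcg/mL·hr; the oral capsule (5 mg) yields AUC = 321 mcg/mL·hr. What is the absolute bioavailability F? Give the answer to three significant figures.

F = 0.788

F = (AUC_ev / D_ev) / (AUC_iv / D_iv)
  = (321/5) / (815/10)
  = 64.2 / 81.5 = 0.7877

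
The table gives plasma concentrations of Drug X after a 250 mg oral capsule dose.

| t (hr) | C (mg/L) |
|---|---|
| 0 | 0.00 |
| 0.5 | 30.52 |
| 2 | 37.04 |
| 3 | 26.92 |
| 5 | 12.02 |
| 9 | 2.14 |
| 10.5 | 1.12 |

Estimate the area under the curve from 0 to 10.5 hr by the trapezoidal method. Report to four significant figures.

AUC = 160.0 mg/L·hr

Trapezoidal AUC_0→10.5:
  [0→0.5]: (0.00+30.52)/2 × 0.5 = 7.63
  [0.5→2]: (30.52+37.04)/2 × 1.5 = 50.67
  [2→3]: (37.04+26.92)/2 × 1 = 31.98
  [3→5]: (26.92+12.02)/2 × 2 = 38.94
  [5→9]: (12.02+2.14)/2 × 4 = 28.32
  [9→10.5]: (2.14+1.12)/2 × 1.5 = 2.445
  Sum = 159.985 mg/L·hr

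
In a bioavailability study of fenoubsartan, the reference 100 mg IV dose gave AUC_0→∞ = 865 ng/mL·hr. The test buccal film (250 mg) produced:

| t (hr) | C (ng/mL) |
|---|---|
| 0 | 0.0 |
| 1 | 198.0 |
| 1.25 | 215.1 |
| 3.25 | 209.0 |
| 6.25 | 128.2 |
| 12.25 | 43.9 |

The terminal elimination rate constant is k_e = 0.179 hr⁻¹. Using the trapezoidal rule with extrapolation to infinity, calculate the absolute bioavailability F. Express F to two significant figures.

Trapezoidal AUC_0→12.25 (buccal film):
  [0→1]: (0.0+198.0)/2 × 1 = 99.0
  [1→1.25]: (198.0+215.1)/2 × 0.25 = 51.6375
  [1.25→3.25]: (215.1+209.0)/2 × 2 = 424.1
  [3.25→6.25]: (209.0+128.2)/2 × 3 = 505.8
  [6.25→12.25]: (128.2+43.9)/2 × 6 = 516.3
  Sum = 1596.8375 ng/mL·hr
Tail: C_last/k_e = 43.9/0.179 = 245.251
AUC_0→∞ (buccal film) = 1596.8375 + 245.251 = 1842.0885 ng/mL·hr
F = (AUC_ev/D_ev)/(AUC_iv/D_iv) = (1842.0885/250)/(865/100) = 7.368354/8.65 = 0.8518

F = 0.85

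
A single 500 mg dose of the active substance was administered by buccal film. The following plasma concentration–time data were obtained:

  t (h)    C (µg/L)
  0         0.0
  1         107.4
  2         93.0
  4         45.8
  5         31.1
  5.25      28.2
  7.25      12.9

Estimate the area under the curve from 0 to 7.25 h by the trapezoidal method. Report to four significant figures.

Trapezoidal AUC_0→7.25:
  [0→1]: (0.0+107.4)/2 × 1 = 53.7
  [1→2]: (107.4+93.0)/2 × 1 = 100.2
  [2→4]: (93.0+45.8)/2 × 2 = 138.8
  [4→5]: (45.8+31.1)/2 × 1 = 38.45
  [5→5.25]: (31.1+28.2)/2 × 0.25 = 7.4125
  [5.25→7.25]: (28.2+12.9)/2 × 2 = 41.1
  Sum = 379.6625 µg/L·h

AUC = 379.7 µg/L·h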